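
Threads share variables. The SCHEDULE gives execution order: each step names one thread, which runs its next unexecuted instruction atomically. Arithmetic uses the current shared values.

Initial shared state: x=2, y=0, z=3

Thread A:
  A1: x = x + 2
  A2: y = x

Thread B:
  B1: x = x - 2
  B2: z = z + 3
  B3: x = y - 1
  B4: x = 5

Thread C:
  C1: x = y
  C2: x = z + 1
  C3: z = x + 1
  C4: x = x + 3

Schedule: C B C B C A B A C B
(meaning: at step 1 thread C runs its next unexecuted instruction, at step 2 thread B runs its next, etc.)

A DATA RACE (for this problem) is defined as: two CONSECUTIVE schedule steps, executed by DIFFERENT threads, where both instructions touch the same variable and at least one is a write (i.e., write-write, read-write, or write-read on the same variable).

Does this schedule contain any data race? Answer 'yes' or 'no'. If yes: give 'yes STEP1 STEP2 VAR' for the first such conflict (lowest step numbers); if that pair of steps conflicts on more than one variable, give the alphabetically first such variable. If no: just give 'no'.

Answer: yes 1 2 x

Derivation:
Steps 1,2: C(x = y) vs B(x = x - 2). RACE on x (W-W).
Steps 2,3: B(x = x - 2) vs C(x = z + 1). RACE on x (W-W).
Steps 3,4: C(x = z + 1) vs B(z = z + 3). RACE on z (R-W).
Steps 4,5: B(z = z + 3) vs C(z = x + 1). RACE on z (W-W).
Steps 5,6: C(z = x + 1) vs A(x = x + 2). RACE on x (R-W).
Steps 6,7: A(x = x + 2) vs B(x = y - 1). RACE on x (W-W).
Steps 7,8: B(x = y - 1) vs A(y = x). RACE on x (W-R), y (R-W). Multiple vars; alphabetically first is x.
Steps 8,9: A(y = x) vs C(x = x + 3). RACE on x (R-W).
Steps 9,10: C(x = x + 3) vs B(x = 5). RACE on x (W-W).
First conflict at steps 1,2.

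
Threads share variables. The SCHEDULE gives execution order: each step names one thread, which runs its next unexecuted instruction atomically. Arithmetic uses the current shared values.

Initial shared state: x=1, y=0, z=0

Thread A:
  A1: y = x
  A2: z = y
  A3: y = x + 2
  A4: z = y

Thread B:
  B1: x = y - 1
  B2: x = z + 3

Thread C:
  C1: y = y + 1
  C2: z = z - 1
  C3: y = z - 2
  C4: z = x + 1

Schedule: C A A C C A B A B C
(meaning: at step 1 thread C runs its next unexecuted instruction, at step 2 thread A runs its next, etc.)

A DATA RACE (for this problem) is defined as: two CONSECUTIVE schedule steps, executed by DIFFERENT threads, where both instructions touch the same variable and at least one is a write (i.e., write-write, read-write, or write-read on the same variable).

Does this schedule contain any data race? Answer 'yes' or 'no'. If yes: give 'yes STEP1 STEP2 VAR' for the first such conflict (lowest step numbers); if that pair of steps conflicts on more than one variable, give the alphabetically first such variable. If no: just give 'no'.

Answer: yes 1 2 y

Derivation:
Steps 1,2: C(y = y + 1) vs A(y = x). RACE on y (W-W).
Steps 2,3: same thread (A). No race.
Steps 3,4: A(z = y) vs C(z = z - 1). RACE on z (W-W).
Steps 4,5: same thread (C). No race.
Steps 5,6: C(y = z - 2) vs A(y = x + 2). RACE on y (W-W).
Steps 6,7: A(y = x + 2) vs B(x = y - 1). RACE on x (R-W), y (W-R). Multiple vars; alphabetically first is x.
Steps 7,8: B(r=y,w=x) vs A(r=y,w=z). No conflict.
Steps 8,9: A(z = y) vs B(x = z + 3). RACE on z (W-R).
Steps 9,10: B(x = z + 3) vs C(z = x + 1). RACE on x (W-R), z (R-W). Multiple vars; alphabetically first is x.
First conflict at steps 1,2.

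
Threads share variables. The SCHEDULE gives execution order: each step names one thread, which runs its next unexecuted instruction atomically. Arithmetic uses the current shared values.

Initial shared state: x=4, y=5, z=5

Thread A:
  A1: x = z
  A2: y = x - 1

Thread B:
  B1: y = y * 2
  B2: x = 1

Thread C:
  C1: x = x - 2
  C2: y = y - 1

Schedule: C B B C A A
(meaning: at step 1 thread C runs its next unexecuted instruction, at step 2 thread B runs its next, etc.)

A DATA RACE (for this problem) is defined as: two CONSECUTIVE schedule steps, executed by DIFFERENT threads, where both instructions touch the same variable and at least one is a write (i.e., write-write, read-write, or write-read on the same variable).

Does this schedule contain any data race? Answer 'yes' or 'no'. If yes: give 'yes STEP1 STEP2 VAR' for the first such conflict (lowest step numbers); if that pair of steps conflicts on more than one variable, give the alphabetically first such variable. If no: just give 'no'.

Steps 1,2: C(r=x,w=x) vs B(r=y,w=y). No conflict.
Steps 2,3: same thread (B). No race.
Steps 3,4: B(r=-,w=x) vs C(r=y,w=y). No conflict.
Steps 4,5: C(r=y,w=y) vs A(r=z,w=x). No conflict.
Steps 5,6: same thread (A). No race.

Answer: no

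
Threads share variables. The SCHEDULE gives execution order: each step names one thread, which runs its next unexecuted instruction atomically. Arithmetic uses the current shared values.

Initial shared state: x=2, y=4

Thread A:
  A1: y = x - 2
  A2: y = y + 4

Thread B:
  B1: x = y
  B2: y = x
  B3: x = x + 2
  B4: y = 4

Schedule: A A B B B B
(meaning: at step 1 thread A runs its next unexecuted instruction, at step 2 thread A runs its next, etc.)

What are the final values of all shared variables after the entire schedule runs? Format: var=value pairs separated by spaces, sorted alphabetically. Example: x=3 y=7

Answer: x=6 y=4

Derivation:
Step 1: thread A executes A1 (y = x - 2). Shared: x=2 y=0. PCs: A@1 B@0
Step 2: thread A executes A2 (y = y + 4). Shared: x=2 y=4. PCs: A@2 B@0
Step 3: thread B executes B1 (x = y). Shared: x=4 y=4. PCs: A@2 B@1
Step 4: thread B executes B2 (y = x). Shared: x=4 y=4. PCs: A@2 B@2
Step 5: thread B executes B3 (x = x + 2). Shared: x=6 y=4. PCs: A@2 B@3
Step 6: thread B executes B4 (y = 4). Shared: x=6 y=4. PCs: A@2 B@4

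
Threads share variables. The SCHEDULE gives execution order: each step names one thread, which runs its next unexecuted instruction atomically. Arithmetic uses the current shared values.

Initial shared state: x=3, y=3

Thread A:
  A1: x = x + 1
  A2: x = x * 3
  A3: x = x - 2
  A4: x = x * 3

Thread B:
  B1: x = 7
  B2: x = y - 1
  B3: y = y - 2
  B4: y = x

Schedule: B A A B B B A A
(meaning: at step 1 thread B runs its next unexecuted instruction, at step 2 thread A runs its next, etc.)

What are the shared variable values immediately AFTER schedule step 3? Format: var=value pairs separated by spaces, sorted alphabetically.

Answer: x=24 y=3

Derivation:
Step 1: thread B executes B1 (x = 7). Shared: x=7 y=3. PCs: A@0 B@1
Step 2: thread A executes A1 (x = x + 1). Shared: x=8 y=3. PCs: A@1 B@1
Step 3: thread A executes A2 (x = x * 3). Shared: x=24 y=3. PCs: A@2 B@1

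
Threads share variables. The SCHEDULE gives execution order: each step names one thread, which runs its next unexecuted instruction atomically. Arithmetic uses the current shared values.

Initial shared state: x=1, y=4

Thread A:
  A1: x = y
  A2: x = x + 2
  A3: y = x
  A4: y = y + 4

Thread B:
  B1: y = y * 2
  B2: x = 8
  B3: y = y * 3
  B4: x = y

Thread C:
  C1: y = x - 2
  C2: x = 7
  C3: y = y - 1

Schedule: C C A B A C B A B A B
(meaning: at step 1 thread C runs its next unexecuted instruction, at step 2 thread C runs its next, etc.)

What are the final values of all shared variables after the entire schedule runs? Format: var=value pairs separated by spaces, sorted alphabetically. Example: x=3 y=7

Answer: x=28 y=28

Derivation:
Step 1: thread C executes C1 (y = x - 2). Shared: x=1 y=-1. PCs: A@0 B@0 C@1
Step 2: thread C executes C2 (x = 7). Shared: x=7 y=-1. PCs: A@0 B@0 C@2
Step 3: thread A executes A1 (x = y). Shared: x=-1 y=-1. PCs: A@1 B@0 C@2
Step 4: thread B executes B1 (y = y * 2). Shared: x=-1 y=-2. PCs: A@1 B@1 C@2
Step 5: thread A executes A2 (x = x + 2). Shared: x=1 y=-2. PCs: A@2 B@1 C@2
Step 6: thread C executes C3 (y = y - 1). Shared: x=1 y=-3. PCs: A@2 B@1 C@3
Step 7: thread B executes B2 (x = 8). Shared: x=8 y=-3. PCs: A@2 B@2 C@3
Step 8: thread A executes A3 (y = x). Shared: x=8 y=8. PCs: A@3 B@2 C@3
Step 9: thread B executes B3 (y = y * 3). Shared: x=8 y=24. PCs: A@3 B@3 C@3
Step 10: thread A executes A4 (y = y + 4). Shared: x=8 y=28. PCs: A@4 B@3 C@3
Step 11: thread B executes B4 (x = y). Shared: x=28 y=28. PCs: A@4 B@4 C@3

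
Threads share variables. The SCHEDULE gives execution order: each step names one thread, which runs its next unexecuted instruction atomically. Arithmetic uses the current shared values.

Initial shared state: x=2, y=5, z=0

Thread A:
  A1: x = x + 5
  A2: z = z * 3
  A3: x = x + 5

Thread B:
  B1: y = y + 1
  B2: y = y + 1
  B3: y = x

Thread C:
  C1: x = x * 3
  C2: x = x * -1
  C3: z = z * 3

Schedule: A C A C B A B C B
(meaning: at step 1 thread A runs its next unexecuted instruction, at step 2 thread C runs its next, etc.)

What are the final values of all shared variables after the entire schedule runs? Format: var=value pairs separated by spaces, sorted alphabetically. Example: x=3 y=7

Answer: x=-16 y=-16 z=0

Derivation:
Step 1: thread A executes A1 (x = x + 5). Shared: x=7 y=5 z=0. PCs: A@1 B@0 C@0
Step 2: thread C executes C1 (x = x * 3). Shared: x=21 y=5 z=0. PCs: A@1 B@0 C@1
Step 3: thread A executes A2 (z = z * 3). Shared: x=21 y=5 z=0. PCs: A@2 B@0 C@1
Step 4: thread C executes C2 (x = x * -1). Shared: x=-21 y=5 z=0. PCs: A@2 B@0 C@2
Step 5: thread B executes B1 (y = y + 1). Shared: x=-21 y=6 z=0. PCs: A@2 B@1 C@2
Step 6: thread A executes A3 (x = x + 5). Shared: x=-16 y=6 z=0. PCs: A@3 B@1 C@2
Step 7: thread B executes B2 (y = y + 1). Shared: x=-16 y=7 z=0. PCs: A@3 B@2 C@2
Step 8: thread C executes C3 (z = z * 3). Shared: x=-16 y=7 z=0. PCs: A@3 B@2 C@3
Step 9: thread B executes B3 (y = x). Shared: x=-16 y=-16 z=0. PCs: A@3 B@3 C@3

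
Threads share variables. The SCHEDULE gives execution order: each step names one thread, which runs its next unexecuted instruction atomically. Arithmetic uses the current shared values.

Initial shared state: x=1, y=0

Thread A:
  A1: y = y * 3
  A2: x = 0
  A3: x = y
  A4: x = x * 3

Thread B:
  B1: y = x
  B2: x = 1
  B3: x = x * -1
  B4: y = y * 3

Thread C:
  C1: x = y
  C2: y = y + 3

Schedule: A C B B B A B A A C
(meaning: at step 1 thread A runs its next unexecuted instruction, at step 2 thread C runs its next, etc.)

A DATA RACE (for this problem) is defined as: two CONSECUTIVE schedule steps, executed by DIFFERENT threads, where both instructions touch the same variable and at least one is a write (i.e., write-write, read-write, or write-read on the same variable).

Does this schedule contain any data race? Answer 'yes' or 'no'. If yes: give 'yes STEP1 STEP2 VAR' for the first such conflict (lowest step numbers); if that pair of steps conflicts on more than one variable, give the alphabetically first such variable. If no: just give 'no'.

Steps 1,2: A(y = y * 3) vs C(x = y). RACE on y (W-R).
Steps 2,3: C(x = y) vs B(y = x). RACE on x (W-R), y (R-W). Multiple vars; alphabetically first is x.
Steps 3,4: same thread (B). No race.
Steps 4,5: same thread (B). No race.
Steps 5,6: B(x = x * -1) vs A(x = 0). RACE on x (W-W).
Steps 6,7: A(r=-,w=x) vs B(r=y,w=y). No conflict.
Steps 7,8: B(y = y * 3) vs A(x = y). RACE on y (W-R).
Steps 8,9: same thread (A). No race.
Steps 9,10: A(r=x,w=x) vs C(r=y,w=y). No conflict.
First conflict at steps 1,2.

Answer: yes 1 2 y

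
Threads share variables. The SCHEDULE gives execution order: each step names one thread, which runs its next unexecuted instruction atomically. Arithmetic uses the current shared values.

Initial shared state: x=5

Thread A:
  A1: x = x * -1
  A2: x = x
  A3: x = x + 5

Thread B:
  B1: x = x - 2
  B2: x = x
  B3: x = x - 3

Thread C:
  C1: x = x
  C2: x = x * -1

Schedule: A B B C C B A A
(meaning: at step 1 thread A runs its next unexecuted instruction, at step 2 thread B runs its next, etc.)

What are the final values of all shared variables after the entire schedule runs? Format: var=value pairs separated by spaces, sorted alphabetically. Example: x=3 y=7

Step 1: thread A executes A1 (x = x * -1). Shared: x=-5. PCs: A@1 B@0 C@0
Step 2: thread B executes B1 (x = x - 2). Shared: x=-7. PCs: A@1 B@1 C@0
Step 3: thread B executes B2 (x = x). Shared: x=-7. PCs: A@1 B@2 C@0
Step 4: thread C executes C1 (x = x). Shared: x=-7. PCs: A@1 B@2 C@1
Step 5: thread C executes C2 (x = x * -1). Shared: x=7. PCs: A@1 B@2 C@2
Step 6: thread B executes B3 (x = x - 3). Shared: x=4. PCs: A@1 B@3 C@2
Step 7: thread A executes A2 (x = x). Shared: x=4. PCs: A@2 B@3 C@2
Step 8: thread A executes A3 (x = x + 5). Shared: x=9. PCs: A@3 B@3 C@2

Answer: x=9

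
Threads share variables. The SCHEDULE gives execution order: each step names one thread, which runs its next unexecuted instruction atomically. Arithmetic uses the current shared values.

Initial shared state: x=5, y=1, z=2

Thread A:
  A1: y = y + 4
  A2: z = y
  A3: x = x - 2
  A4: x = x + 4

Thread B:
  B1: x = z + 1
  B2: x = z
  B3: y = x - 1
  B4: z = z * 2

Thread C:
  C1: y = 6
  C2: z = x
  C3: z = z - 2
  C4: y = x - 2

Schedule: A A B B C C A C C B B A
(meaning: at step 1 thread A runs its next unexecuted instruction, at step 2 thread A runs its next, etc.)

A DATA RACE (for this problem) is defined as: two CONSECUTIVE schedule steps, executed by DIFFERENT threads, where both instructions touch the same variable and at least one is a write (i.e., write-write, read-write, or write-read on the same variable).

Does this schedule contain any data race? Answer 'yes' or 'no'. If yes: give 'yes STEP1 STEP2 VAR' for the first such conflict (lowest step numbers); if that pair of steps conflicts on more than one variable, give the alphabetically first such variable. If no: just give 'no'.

Answer: yes 2 3 z

Derivation:
Steps 1,2: same thread (A). No race.
Steps 2,3: A(z = y) vs B(x = z + 1). RACE on z (W-R).
Steps 3,4: same thread (B). No race.
Steps 4,5: B(r=z,w=x) vs C(r=-,w=y). No conflict.
Steps 5,6: same thread (C). No race.
Steps 6,7: C(z = x) vs A(x = x - 2). RACE on x (R-W).
Steps 7,8: A(r=x,w=x) vs C(r=z,w=z). No conflict.
Steps 8,9: same thread (C). No race.
Steps 9,10: C(y = x - 2) vs B(y = x - 1). RACE on y (W-W).
Steps 10,11: same thread (B). No race.
Steps 11,12: B(r=z,w=z) vs A(r=x,w=x). No conflict.
First conflict at steps 2,3.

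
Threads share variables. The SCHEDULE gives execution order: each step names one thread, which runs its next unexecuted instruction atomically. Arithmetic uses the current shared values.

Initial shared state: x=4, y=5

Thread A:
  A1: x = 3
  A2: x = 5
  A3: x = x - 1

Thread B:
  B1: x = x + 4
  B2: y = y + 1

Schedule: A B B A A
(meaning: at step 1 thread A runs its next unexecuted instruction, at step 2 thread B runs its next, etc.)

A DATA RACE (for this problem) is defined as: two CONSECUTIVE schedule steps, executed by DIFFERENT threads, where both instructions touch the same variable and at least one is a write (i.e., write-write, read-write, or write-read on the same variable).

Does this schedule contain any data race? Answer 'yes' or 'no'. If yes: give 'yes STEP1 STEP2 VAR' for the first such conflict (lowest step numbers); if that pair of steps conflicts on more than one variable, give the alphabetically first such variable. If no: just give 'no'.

Steps 1,2: A(x = 3) vs B(x = x + 4). RACE on x (W-W).
Steps 2,3: same thread (B). No race.
Steps 3,4: B(r=y,w=y) vs A(r=-,w=x). No conflict.
Steps 4,5: same thread (A). No race.
First conflict at steps 1,2.

Answer: yes 1 2 x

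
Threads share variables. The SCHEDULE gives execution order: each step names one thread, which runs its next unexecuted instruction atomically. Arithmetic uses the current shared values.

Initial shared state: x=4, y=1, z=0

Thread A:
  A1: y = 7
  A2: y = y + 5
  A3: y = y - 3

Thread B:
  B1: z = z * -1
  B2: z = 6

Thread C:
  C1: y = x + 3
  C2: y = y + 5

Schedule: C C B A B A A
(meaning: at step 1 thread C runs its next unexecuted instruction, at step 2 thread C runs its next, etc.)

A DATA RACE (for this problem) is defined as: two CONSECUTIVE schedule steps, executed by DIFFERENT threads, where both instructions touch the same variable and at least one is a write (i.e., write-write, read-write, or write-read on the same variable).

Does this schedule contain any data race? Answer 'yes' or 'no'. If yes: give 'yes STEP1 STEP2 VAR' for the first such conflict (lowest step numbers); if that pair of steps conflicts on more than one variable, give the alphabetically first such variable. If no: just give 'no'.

Answer: no

Derivation:
Steps 1,2: same thread (C). No race.
Steps 2,3: C(r=y,w=y) vs B(r=z,w=z). No conflict.
Steps 3,4: B(r=z,w=z) vs A(r=-,w=y). No conflict.
Steps 4,5: A(r=-,w=y) vs B(r=-,w=z). No conflict.
Steps 5,6: B(r=-,w=z) vs A(r=y,w=y). No conflict.
Steps 6,7: same thread (A). No race.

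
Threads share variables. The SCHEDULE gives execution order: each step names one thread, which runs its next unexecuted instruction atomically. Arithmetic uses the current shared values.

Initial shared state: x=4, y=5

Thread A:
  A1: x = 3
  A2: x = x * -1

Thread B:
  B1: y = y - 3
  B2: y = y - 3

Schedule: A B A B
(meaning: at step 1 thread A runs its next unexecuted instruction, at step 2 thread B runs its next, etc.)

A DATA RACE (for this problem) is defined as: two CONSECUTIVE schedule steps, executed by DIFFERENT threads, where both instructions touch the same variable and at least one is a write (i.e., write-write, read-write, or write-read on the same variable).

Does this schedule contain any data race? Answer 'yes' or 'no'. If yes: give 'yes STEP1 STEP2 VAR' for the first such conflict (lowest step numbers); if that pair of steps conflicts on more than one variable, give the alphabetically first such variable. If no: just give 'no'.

Answer: no

Derivation:
Steps 1,2: A(r=-,w=x) vs B(r=y,w=y). No conflict.
Steps 2,3: B(r=y,w=y) vs A(r=x,w=x). No conflict.
Steps 3,4: A(r=x,w=x) vs B(r=y,w=y). No conflict.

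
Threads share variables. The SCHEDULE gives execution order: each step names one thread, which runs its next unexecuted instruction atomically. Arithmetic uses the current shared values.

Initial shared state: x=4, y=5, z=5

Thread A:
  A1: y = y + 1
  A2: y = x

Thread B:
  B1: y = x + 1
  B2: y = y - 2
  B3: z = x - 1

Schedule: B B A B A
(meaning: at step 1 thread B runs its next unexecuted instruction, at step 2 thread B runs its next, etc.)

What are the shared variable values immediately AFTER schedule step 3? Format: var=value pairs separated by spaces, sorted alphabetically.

Step 1: thread B executes B1 (y = x + 1). Shared: x=4 y=5 z=5. PCs: A@0 B@1
Step 2: thread B executes B2 (y = y - 2). Shared: x=4 y=3 z=5. PCs: A@0 B@2
Step 3: thread A executes A1 (y = y + 1). Shared: x=4 y=4 z=5. PCs: A@1 B@2

Answer: x=4 y=4 z=5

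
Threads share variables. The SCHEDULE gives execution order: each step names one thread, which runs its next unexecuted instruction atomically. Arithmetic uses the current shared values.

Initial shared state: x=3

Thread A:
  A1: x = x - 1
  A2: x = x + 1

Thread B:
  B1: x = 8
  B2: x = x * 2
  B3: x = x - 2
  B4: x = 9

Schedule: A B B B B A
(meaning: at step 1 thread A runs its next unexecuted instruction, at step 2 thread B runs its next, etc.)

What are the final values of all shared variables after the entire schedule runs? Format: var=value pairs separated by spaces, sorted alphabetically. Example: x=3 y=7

Answer: x=10

Derivation:
Step 1: thread A executes A1 (x = x - 1). Shared: x=2. PCs: A@1 B@0
Step 2: thread B executes B1 (x = 8). Shared: x=8. PCs: A@1 B@1
Step 3: thread B executes B2 (x = x * 2). Shared: x=16. PCs: A@1 B@2
Step 4: thread B executes B3 (x = x - 2). Shared: x=14. PCs: A@1 B@3
Step 5: thread B executes B4 (x = 9). Shared: x=9. PCs: A@1 B@4
Step 6: thread A executes A2 (x = x + 1). Shared: x=10. PCs: A@2 B@4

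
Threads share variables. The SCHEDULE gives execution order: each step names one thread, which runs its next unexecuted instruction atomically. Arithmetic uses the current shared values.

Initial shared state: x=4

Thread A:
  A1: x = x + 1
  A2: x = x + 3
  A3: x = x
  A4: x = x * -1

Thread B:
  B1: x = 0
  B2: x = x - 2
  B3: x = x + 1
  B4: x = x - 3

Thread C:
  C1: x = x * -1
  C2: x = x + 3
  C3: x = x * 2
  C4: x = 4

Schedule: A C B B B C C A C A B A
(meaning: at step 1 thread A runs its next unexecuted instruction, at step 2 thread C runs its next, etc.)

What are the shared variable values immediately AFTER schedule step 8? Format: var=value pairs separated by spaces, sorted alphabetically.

Step 1: thread A executes A1 (x = x + 1). Shared: x=5. PCs: A@1 B@0 C@0
Step 2: thread C executes C1 (x = x * -1). Shared: x=-5. PCs: A@1 B@0 C@1
Step 3: thread B executes B1 (x = 0). Shared: x=0. PCs: A@1 B@1 C@1
Step 4: thread B executes B2 (x = x - 2). Shared: x=-2. PCs: A@1 B@2 C@1
Step 5: thread B executes B3 (x = x + 1). Shared: x=-1. PCs: A@1 B@3 C@1
Step 6: thread C executes C2 (x = x + 3). Shared: x=2. PCs: A@1 B@3 C@2
Step 7: thread C executes C3 (x = x * 2). Shared: x=4. PCs: A@1 B@3 C@3
Step 8: thread A executes A2 (x = x + 3). Shared: x=7. PCs: A@2 B@3 C@3

Answer: x=7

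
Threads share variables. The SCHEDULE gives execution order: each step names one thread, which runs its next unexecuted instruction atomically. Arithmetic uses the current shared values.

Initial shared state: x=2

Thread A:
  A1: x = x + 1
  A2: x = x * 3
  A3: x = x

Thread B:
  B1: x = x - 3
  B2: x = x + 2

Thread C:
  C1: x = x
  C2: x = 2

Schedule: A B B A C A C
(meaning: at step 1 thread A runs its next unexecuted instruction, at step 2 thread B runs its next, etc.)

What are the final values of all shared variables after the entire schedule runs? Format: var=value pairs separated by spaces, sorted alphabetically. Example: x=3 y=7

Answer: x=2

Derivation:
Step 1: thread A executes A1 (x = x + 1). Shared: x=3. PCs: A@1 B@0 C@0
Step 2: thread B executes B1 (x = x - 3). Shared: x=0. PCs: A@1 B@1 C@0
Step 3: thread B executes B2 (x = x + 2). Shared: x=2. PCs: A@1 B@2 C@0
Step 4: thread A executes A2 (x = x * 3). Shared: x=6. PCs: A@2 B@2 C@0
Step 5: thread C executes C1 (x = x). Shared: x=6. PCs: A@2 B@2 C@1
Step 6: thread A executes A3 (x = x). Shared: x=6. PCs: A@3 B@2 C@1
Step 7: thread C executes C2 (x = 2). Shared: x=2. PCs: A@3 B@2 C@2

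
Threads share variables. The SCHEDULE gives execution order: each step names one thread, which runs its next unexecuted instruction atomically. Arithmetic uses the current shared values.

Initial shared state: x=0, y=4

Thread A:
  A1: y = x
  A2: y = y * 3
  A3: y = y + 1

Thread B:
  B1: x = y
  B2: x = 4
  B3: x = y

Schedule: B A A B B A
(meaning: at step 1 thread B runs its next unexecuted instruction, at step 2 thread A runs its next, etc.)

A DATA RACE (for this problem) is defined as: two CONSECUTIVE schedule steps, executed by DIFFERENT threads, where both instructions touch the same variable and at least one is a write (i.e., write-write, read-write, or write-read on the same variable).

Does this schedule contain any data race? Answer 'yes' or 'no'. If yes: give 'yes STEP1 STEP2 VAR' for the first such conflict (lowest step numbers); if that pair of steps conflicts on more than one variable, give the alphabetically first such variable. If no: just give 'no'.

Answer: yes 1 2 x

Derivation:
Steps 1,2: B(x = y) vs A(y = x). RACE on x (W-R), y (R-W). Multiple vars; alphabetically first is x.
Steps 2,3: same thread (A). No race.
Steps 3,4: A(r=y,w=y) vs B(r=-,w=x). No conflict.
Steps 4,5: same thread (B). No race.
Steps 5,6: B(x = y) vs A(y = y + 1). RACE on y (R-W).
First conflict at steps 1,2.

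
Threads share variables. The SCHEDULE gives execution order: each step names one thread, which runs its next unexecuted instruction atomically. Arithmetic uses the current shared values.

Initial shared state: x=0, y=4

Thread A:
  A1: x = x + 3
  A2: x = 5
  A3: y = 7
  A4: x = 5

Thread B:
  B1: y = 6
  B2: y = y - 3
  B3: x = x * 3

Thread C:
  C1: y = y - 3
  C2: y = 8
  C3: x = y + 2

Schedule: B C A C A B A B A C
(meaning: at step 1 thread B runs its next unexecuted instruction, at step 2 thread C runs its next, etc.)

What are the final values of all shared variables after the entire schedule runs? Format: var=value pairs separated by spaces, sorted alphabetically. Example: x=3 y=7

Answer: x=9 y=7

Derivation:
Step 1: thread B executes B1 (y = 6). Shared: x=0 y=6. PCs: A@0 B@1 C@0
Step 2: thread C executes C1 (y = y - 3). Shared: x=0 y=3. PCs: A@0 B@1 C@1
Step 3: thread A executes A1 (x = x + 3). Shared: x=3 y=3. PCs: A@1 B@1 C@1
Step 4: thread C executes C2 (y = 8). Shared: x=3 y=8. PCs: A@1 B@1 C@2
Step 5: thread A executes A2 (x = 5). Shared: x=5 y=8. PCs: A@2 B@1 C@2
Step 6: thread B executes B2 (y = y - 3). Shared: x=5 y=5. PCs: A@2 B@2 C@2
Step 7: thread A executes A3 (y = 7). Shared: x=5 y=7. PCs: A@3 B@2 C@2
Step 8: thread B executes B3 (x = x * 3). Shared: x=15 y=7. PCs: A@3 B@3 C@2
Step 9: thread A executes A4 (x = 5). Shared: x=5 y=7. PCs: A@4 B@3 C@2
Step 10: thread C executes C3 (x = y + 2). Shared: x=9 y=7. PCs: A@4 B@3 C@3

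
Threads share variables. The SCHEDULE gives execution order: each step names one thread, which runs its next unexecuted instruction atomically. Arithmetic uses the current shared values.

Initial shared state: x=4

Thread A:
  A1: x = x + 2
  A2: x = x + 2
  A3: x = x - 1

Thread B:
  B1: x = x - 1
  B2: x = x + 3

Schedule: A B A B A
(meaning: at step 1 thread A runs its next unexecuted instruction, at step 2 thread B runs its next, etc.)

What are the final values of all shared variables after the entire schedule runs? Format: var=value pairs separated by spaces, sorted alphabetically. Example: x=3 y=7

Step 1: thread A executes A1 (x = x + 2). Shared: x=6. PCs: A@1 B@0
Step 2: thread B executes B1 (x = x - 1). Shared: x=5. PCs: A@1 B@1
Step 3: thread A executes A2 (x = x + 2). Shared: x=7. PCs: A@2 B@1
Step 4: thread B executes B2 (x = x + 3). Shared: x=10. PCs: A@2 B@2
Step 5: thread A executes A3 (x = x - 1). Shared: x=9. PCs: A@3 B@2

Answer: x=9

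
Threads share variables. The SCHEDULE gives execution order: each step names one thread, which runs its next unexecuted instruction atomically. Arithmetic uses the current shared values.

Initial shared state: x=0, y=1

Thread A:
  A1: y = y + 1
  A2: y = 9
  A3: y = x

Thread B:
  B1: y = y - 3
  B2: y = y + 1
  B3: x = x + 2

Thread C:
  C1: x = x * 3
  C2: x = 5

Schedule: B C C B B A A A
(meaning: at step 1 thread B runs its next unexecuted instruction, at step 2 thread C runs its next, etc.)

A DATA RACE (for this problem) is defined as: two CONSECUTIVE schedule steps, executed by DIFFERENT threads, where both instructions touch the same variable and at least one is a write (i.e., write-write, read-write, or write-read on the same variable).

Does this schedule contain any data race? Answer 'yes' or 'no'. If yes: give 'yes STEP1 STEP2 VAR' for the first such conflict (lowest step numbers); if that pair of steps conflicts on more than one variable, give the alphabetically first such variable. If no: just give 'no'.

Steps 1,2: B(r=y,w=y) vs C(r=x,w=x). No conflict.
Steps 2,3: same thread (C). No race.
Steps 3,4: C(r=-,w=x) vs B(r=y,w=y). No conflict.
Steps 4,5: same thread (B). No race.
Steps 5,6: B(r=x,w=x) vs A(r=y,w=y). No conflict.
Steps 6,7: same thread (A). No race.
Steps 7,8: same thread (A). No race.

Answer: no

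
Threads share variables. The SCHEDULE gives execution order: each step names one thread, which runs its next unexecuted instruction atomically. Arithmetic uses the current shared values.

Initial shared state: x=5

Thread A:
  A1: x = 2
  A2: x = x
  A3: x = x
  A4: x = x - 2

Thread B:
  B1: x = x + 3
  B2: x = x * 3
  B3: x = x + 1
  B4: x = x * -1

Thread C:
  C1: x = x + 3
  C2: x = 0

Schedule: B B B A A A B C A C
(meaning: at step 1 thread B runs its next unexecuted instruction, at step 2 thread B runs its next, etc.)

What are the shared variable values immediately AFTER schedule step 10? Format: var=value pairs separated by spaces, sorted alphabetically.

Answer: x=0

Derivation:
Step 1: thread B executes B1 (x = x + 3). Shared: x=8. PCs: A@0 B@1 C@0
Step 2: thread B executes B2 (x = x * 3). Shared: x=24. PCs: A@0 B@2 C@0
Step 3: thread B executes B3 (x = x + 1). Shared: x=25. PCs: A@0 B@3 C@0
Step 4: thread A executes A1 (x = 2). Shared: x=2. PCs: A@1 B@3 C@0
Step 5: thread A executes A2 (x = x). Shared: x=2. PCs: A@2 B@3 C@0
Step 6: thread A executes A3 (x = x). Shared: x=2. PCs: A@3 B@3 C@0
Step 7: thread B executes B4 (x = x * -1). Shared: x=-2. PCs: A@3 B@4 C@0
Step 8: thread C executes C1 (x = x + 3). Shared: x=1. PCs: A@3 B@4 C@1
Step 9: thread A executes A4 (x = x - 2). Shared: x=-1. PCs: A@4 B@4 C@1
Step 10: thread C executes C2 (x = 0). Shared: x=0. PCs: A@4 B@4 C@2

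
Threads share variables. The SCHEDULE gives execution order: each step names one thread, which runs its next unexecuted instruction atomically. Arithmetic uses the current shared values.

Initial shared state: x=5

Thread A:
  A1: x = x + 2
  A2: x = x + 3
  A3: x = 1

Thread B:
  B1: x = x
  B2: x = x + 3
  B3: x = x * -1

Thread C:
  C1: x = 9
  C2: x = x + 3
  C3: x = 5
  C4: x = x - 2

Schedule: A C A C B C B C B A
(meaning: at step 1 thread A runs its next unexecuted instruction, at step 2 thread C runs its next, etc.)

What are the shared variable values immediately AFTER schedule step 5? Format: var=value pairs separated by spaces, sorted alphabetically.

Answer: x=15

Derivation:
Step 1: thread A executes A1 (x = x + 2). Shared: x=7. PCs: A@1 B@0 C@0
Step 2: thread C executes C1 (x = 9). Shared: x=9. PCs: A@1 B@0 C@1
Step 3: thread A executes A2 (x = x + 3). Shared: x=12. PCs: A@2 B@0 C@1
Step 4: thread C executes C2 (x = x + 3). Shared: x=15. PCs: A@2 B@0 C@2
Step 5: thread B executes B1 (x = x). Shared: x=15. PCs: A@2 B@1 C@2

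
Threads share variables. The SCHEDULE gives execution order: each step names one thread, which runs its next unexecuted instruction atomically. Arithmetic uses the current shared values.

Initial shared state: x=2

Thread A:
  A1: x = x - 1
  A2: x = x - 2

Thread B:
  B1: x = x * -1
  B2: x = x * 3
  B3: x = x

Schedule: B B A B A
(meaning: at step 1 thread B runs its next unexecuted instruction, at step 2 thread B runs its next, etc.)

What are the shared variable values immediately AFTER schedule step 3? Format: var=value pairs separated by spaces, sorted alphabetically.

Answer: x=-7

Derivation:
Step 1: thread B executes B1 (x = x * -1). Shared: x=-2. PCs: A@0 B@1
Step 2: thread B executes B2 (x = x * 3). Shared: x=-6. PCs: A@0 B@2
Step 3: thread A executes A1 (x = x - 1). Shared: x=-7. PCs: A@1 B@2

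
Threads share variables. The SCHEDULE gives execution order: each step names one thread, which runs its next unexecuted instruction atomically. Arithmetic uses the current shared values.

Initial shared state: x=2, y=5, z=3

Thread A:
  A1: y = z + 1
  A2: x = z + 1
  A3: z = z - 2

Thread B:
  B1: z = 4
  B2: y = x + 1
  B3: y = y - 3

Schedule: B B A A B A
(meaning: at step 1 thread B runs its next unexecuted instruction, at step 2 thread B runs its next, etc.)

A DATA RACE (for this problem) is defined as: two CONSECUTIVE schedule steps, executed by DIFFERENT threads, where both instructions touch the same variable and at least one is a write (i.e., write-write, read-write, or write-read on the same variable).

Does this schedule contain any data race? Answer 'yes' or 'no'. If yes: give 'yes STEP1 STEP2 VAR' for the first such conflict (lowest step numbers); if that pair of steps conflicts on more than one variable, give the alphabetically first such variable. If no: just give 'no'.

Answer: yes 2 3 y

Derivation:
Steps 1,2: same thread (B). No race.
Steps 2,3: B(y = x + 1) vs A(y = z + 1). RACE on y (W-W).
Steps 3,4: same thread (A). No race.
Steps 4,5: A(r=z,w=x) vs B(r=y,w=y). No conflict.
Steps 5,6: B(r=y,w=y) vs A(r=z,w=z). No conflict.
First conflict at steps 2,3.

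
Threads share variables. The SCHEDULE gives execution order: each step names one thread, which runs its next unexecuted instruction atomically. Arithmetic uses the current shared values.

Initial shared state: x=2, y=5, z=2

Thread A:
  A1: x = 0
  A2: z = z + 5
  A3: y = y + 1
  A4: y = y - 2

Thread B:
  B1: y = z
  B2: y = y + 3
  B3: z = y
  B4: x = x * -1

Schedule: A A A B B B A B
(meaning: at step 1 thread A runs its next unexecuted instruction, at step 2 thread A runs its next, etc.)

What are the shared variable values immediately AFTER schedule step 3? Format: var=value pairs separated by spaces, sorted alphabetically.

Step 1: thread A executes A1 (x = 0). Shared: x=0 y=5 z=2. PCs: A@1 B@0
Step 2: thread A executes A2 (z = z + 5). Shared: x=0 y=5 z=7. PCs: A@2 B@0
Step 3: thread A executes A3 (y = y + 1). Shared: x=0 y=6 z=7. PCs: A@3 B@0

Answer: x=0 y=6 z=7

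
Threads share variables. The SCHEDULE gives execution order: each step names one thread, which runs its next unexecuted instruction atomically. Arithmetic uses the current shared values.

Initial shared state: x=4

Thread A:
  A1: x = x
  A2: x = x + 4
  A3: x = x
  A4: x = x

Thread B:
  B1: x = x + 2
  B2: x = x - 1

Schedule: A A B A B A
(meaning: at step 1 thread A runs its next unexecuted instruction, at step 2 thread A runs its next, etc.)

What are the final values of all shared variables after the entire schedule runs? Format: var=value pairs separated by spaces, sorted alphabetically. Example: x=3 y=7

Step 1: thread A executes A1 (x = x). Shared: x=4. PCs: A@1 B@0
Step 2: thread A executes A2 (x = x + 4). Shared: x=8. PCs: A@2 B@0
Step 3: thread B executes B1 (x = x + 2). Shared: x=10. PCs: A@2 B@1
Step 4: thread A executes A3 (x = x). Shared: x=10. PCs: A@3 B@1
Step 5: thread B executes B2 (x = x - 1). Shared: x=9. PCs: A@3 B@2
Step 6: thread A executes A4 (x = x). Shared: x=9. PCs: A@4 B@2

Answer: x=9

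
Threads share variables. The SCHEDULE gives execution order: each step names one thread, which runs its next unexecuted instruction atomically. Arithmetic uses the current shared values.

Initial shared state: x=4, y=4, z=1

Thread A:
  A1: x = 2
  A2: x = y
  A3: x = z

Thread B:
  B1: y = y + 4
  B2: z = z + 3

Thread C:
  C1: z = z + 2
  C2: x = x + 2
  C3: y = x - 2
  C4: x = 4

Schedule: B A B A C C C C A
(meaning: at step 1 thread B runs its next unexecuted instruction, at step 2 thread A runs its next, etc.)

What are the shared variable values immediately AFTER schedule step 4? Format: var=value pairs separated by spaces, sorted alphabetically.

Answer: x=8 y=8 z=4

Derivation:
Step 1: thread B executes B1 (y = y + 4). Shared: x=4 y=8 z=1. PCs: A@0 B@1 C@0
Step 2: thread A executes A1 (x = 2). Shared: x=2 y=8 z=1. PCs: A@1 B@1 C@0
Step 3: thread B executes B2 (z = z + 3). Shared: x=2 y=8 z=4. PCs: A@1 B@2 C@0
Step 4: thread A executes A2 (x = y). Shared: x=8 y=8 z=4. PCs: A@2 B@2 C@0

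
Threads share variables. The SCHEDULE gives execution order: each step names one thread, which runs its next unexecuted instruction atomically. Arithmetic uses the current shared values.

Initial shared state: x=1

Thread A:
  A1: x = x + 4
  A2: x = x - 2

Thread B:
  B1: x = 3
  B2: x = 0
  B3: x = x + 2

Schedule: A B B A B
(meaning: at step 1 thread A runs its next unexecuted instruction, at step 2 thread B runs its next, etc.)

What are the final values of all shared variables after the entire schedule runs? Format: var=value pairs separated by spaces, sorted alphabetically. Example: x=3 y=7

Step 1: thread A executes A1 (x = x + 4). Shared: x=5. PCs: A@1 B@0
Step 2: thread B executes B1 (x = 3). Shared: x=3. PCs: A@1 B@1
Step 3: thread B executes B2 (x = 0). Shared: x=0. PCs: A@1 B@2
Step 4: thread A executes A2 (x = x - 2). Shared: x=-2. PCs: A@2 B@2
Step 5: thread B executes B3 (x = x + 2). Shared: x=0. PCs: A@2 B@3

Answer: x=0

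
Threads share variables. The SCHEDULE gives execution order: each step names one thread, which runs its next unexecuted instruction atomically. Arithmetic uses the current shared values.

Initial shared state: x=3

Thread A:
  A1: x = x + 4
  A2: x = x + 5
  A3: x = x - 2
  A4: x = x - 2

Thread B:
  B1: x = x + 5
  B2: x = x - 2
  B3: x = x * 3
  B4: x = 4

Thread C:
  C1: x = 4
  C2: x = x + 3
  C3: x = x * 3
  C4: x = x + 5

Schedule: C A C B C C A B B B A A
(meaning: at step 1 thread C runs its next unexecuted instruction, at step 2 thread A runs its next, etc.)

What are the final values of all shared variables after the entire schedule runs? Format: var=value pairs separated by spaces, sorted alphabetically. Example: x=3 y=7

Answer: x=0

Derivation:
Step 1: thread C executes C1 (x = 4). Shared: x=4. PCs: A@0 B@0 C@1
Step 2: thread A executes A1 (x = x + 4). Shared: x=8. PCs: A@1 B@0 C@1
Step 3: thread C executes C2 (x = x + 3). Shared: x=11. PCs: A@1 B@0 C@2
Step 4: thread B executes B1 (x = x + 5). Shared: x=16. PCs: A@1 B@1 C@2
Step 5: thread C executes C3 (x = x * 3). Shared: x=48. PCs: A@1 B@1 C@3
Step 6: thread C executes C4 (x = x + 5). Shared: x=53. PCs: A@1 B@1 C@4
Step 7: thread A executes A2 (x = x + 5). Shared: x=58. PCs: A@2 B@1 C@4
Step 8: thread B executes B2 (x = x - 2). Shared: x=56. PCs: A@2 B@2 C@4
Step 9: thread B executes B3 (x = x * 3). Shared: x=168. PCs: A@2 B@3 C@4
Step 10: thread B executes B4 (x = 4). Shared: x=4. PCs: A@2 B@4 C@4
Step 11: thread A executes A3 (x = x - 2). Shared: x=2. PCs: A@3 B@4 C@4
Step 12: thread A executes A4 (x = x - 2). Shared: x=0. PCs: A@4 B@4 C@4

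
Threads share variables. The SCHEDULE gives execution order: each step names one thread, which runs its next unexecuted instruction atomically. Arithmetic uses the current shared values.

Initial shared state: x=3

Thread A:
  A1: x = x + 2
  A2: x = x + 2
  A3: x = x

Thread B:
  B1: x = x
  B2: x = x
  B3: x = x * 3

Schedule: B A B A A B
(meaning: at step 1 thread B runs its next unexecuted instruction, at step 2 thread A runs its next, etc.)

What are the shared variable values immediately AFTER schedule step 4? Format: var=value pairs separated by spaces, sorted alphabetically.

Answer: x=7

Derivation:
Step 1: thread B executes B1 (x = x). Shared: x=3. PCs: A@0 B@1
Step 2: thread A executes A1 (x = x + 2). Shared: x=5. PCs: A@1 B@1
Step 3: thread B executes B2 (x = x). Shared: x=5. PCs: A@1 B@2
Step 4: thread A executes A2 (x = x + 2). Shared: x=7. PCs: A@2 B@2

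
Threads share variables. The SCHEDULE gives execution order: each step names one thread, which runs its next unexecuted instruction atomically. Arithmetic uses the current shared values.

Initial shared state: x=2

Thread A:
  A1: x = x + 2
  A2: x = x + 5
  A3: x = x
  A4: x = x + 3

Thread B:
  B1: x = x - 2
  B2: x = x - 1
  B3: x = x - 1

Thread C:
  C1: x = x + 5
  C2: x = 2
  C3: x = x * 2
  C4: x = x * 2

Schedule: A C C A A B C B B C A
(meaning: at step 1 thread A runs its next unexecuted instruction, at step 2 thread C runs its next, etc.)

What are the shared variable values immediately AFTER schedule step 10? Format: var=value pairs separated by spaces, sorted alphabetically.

Step 1: thread A executes A1 (x = x + 2). Shared: x=4. PCs: A@1 B@0 C@0
Step 2: thread C executes C1 (x = x + 5). Shared: x=9. PCs: A@1 B@0 C@1
Step 3: thread C executes C2 (x = 2). Shared: x=2. PCs: A@1 B@0 C@2
Step 4: thread A executes A2 (x = x + 5). Shared: x=7. PCs: A@2 B@0 C@2
Step 5: thread A executes A3 (x = x). Shared: x=7. PCs: A@3 B@0 C@2
Step 6: thread B executes B1 (x = x - 2). Shared: x=5. PCs: A@3 B@1 C@2
Step 7: thread C executes C3 (x = x * 2). Shared: x=10. PCs: A@3 B@1 C@3
Step 8: thread B executes B2 (x = x - 1). Shared: x=9. PCs: A@3 B@2 C@3
Step 9: thread B executes B3 (x = x - 1). Shared: x=8. PCs: A@3 B@3 C@3
Step 10: thread C executes C4 (x = x * 2). Shared: x=16. PCs: A@3 B@3 C@4

Answer: x=16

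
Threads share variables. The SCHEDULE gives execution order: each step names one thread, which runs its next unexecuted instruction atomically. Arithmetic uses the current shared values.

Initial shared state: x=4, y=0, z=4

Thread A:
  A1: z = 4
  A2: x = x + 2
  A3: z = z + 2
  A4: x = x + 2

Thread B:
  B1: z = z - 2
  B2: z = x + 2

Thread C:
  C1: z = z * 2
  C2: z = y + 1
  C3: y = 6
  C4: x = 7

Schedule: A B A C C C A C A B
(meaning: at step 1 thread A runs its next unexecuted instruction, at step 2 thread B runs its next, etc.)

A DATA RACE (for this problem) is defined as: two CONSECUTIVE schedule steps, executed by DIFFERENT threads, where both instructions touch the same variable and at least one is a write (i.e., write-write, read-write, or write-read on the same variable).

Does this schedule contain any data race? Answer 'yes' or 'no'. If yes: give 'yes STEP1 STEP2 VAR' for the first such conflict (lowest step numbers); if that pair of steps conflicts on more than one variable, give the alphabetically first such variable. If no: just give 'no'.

Steps 1,2: A(z = 4) vs B(z = z - 2). RACE on z (W-W).
Steps 2,3: B(r=z,w=z) vs A(r=x,w=x). No conflict.
Steps 3,4: A(r=x,w=x) vs C(r=z,w=z). No conflict.
Steps 4,5: same thread (C). No race.
Steps 5,6: same thread (C). No race.
Steps 6,7: C(r=-,w=y) vs A(r=z,w=z). No conflict.
Steps 7,8: A(r=z,w=z) vs C(r=-,w=x). No conflict.
Steps 8,9: C(x = 7) vs A(x = x + 2). RACE on x (W-W).
Steps 9,10: A(x = x + 2) vs B(z = x + 2). RACE on x (W-R).
First conflict at steps 1,2.

Answer: yes 1 2 z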